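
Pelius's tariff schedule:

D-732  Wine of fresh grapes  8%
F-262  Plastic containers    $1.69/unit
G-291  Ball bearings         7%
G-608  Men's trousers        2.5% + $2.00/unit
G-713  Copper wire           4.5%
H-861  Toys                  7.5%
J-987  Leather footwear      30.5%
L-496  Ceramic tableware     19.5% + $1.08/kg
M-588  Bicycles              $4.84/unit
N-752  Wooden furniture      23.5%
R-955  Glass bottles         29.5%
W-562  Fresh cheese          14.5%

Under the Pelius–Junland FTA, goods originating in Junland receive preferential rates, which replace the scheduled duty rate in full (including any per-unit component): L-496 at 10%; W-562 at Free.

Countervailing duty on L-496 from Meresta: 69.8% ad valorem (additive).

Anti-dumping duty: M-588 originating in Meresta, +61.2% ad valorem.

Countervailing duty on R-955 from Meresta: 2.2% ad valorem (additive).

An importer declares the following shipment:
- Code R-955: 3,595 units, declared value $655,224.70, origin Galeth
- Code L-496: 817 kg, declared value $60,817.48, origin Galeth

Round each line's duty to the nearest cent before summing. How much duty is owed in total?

Line 1 (R-955, Galeth, 3,595 units, $655,224.70):
Base rate for R-955 is 29.5%.
The additional-duty order on R-955 targets Meresta, not Galeth; it does not apply.
Duty = $655,224.70 × 29.5% = $193,291.29.
Line 2 (L-496, Galeth, 817 kg, $60,817.48):
Base rate for L-496 is 19.5% + $1.08/kg.
L-496 has an FTA preferential rate, but origin Galeth is not Junland; base rate stands.
The additional-duty order on L-496 targets Meresta, not Galeth; it does not apply.
Duty = $60,817.48 × 19.5% + 817 × $1.08 = $12,741.77.
Total = $193,291.29 + $12,741.77 = $206,033.06.

$206,033.06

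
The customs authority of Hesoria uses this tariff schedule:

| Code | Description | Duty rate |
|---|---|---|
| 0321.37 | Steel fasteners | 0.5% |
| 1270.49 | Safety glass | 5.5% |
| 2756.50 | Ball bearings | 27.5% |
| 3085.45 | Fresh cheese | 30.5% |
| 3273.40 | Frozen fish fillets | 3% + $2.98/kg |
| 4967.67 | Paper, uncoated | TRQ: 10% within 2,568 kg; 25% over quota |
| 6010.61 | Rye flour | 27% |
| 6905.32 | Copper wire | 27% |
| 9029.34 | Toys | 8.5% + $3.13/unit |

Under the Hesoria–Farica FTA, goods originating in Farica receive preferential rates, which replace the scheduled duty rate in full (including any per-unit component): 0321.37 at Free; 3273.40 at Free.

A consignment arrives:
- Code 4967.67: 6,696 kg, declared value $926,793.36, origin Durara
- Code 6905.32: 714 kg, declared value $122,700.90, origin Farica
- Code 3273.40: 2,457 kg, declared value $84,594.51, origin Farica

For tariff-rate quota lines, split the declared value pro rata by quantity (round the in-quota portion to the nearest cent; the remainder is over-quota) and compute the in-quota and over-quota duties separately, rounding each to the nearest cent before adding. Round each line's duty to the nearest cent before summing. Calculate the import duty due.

$211,512.05

Line 1 (4967.67, Durara, 6,696 kg, $926,793.36):
Code 4967.67 is under a tariff-rate quota (threshold 2,568 kg). In-quota: 2,568 kg at 10%; over-quota: 4,128 kg at 25%.
Pro-rata value split: in-quota = $926,793.36 × 2,568/6,696 = $355,436.88; over-quota = $926,793.36 − $355,436.88 = $571,356.48.
In-quota duty = $355,436.88 × 10% = $35,543.69. Over-quota duty = $571,356.48 × 25% = $142,839.12.
Line duty = $35,543.69 + $142,839.12 = $178,382.81.
Line 2 (6905.32, Farica, 714 kg, $122,700.90):
Base rate for 6905.32 is 27%.
Origin Farica is the FTA partner but 6905.32 is not on the preference list; base rate stands.
Duty = $122,700.90 × 27% = $33,129.24.
Line 3 (3273.40, Farica, 2,457 kg, $84,594.51):
Base rate for 3273.40 is 3% + $2.98/kg.
Origin Farica qualifies under the Hesoria–Farica agreement and 3273.40 is covered: preferential rate Free applies instead.
Duty = $84,594.51 × 0% = $0.00.
Total = $178,382.81 + $33,129.24 + $0.00 = $211,512.05.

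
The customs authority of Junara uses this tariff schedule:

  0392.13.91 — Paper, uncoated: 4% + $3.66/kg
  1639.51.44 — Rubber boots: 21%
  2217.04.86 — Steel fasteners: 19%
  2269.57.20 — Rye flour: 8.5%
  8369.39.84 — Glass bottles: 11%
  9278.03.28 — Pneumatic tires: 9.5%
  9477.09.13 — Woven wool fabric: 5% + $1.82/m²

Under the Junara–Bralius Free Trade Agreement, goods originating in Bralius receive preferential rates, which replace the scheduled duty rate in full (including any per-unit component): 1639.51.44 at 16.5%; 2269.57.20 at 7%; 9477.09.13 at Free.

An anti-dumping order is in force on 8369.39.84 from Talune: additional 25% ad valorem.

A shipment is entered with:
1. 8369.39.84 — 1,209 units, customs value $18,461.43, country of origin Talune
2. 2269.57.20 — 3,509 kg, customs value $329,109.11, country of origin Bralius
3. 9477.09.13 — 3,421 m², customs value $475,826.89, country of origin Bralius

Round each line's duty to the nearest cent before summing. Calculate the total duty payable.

$29,683.75

Line 1 (8369.39.84, Talune, 1,209 units, $18,461.43):
Base rate for 8369.39.84 is 11%.
Additional duty on 8369.39.84 from Talune: +25%. Applied ad valorem rate: 11% + 25% = 36%.
Duty = $18,461.43 × 36% = $6,646.11.
Line 2 (2269.57.20, Bralius, 3,509 kg, $329,109.11):
Base rate for 2269.57.20 is 8.5%.
Origin Bralius qualifies under the Junara–Bralius agreement and 2269.57.20 is covered: preferential rate 7% applies instead.
Duty = $329,109.11 × 7% = $23,037.64.
Line 3 (9477.09.13, Bralius, 3,421 m², $475,826.89):
Base rate for 9477.09.13 is 5% + $1.82/m².
Origin Bralius qualifies under the Junara–Bralius agreement and 9477.09.13 is covered: preferential rate Free applies instead.
Duty = $475,826.89 × 0% = $0.00.
Total = $6,646.11 + $23,037.64 + $0.00 = $29,683.75.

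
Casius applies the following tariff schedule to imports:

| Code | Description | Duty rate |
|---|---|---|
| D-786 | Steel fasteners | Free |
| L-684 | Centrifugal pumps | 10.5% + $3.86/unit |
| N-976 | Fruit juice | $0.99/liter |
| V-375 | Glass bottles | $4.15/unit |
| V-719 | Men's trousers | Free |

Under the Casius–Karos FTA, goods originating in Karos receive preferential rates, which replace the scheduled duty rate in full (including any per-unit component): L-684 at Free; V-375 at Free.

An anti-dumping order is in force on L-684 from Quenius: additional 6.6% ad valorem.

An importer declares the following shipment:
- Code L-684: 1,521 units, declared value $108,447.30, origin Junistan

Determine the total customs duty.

$17,258.03

Line 1 (L-684, Junistan, 1,521 units, $108,447.30):
Base rate for L-684 is 10.5% + $3.86/unit.
L-684 has an FTA preferential rate, but origin Junistan is not Karos; base rate stands.
The additional-duty order on L-684 targets Quenius, not Junistan; it does not apply.
Duty = $108,447.30 × 10.5% + 1,521 × $3.86 = $17,258.03.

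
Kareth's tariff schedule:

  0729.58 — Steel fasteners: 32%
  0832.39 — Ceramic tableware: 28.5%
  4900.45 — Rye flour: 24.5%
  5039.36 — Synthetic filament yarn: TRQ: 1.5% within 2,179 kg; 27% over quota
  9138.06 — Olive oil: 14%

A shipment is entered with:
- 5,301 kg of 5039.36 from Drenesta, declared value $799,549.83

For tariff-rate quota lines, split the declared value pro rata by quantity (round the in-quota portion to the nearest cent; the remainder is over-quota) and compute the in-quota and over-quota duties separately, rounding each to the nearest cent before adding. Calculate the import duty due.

Line 1 (5039.36, Drenesta, 5,301 kg, $799,549.83):
Code 5039.36 is under a tariff-rate quota (threshold 2,179 kg). In-quota: 2,179 kg at 1.5%; over-quota: 3,122 kg at 27%.
Pro-rata value split: in-quota = $799,549.83 × 2,179/5,301 = $328,658.57; over-quota = $799,549.83 − $328,658.57 = $470,891.26.
In-quota duty = $328,658.57 × 1.5% = $4,929.88. Over-quota duty = $470,891.26 × 27% = $127,140.64.
Line duty = $4,929.88 + $127,140.64 = $132,070.52.

$132,070.52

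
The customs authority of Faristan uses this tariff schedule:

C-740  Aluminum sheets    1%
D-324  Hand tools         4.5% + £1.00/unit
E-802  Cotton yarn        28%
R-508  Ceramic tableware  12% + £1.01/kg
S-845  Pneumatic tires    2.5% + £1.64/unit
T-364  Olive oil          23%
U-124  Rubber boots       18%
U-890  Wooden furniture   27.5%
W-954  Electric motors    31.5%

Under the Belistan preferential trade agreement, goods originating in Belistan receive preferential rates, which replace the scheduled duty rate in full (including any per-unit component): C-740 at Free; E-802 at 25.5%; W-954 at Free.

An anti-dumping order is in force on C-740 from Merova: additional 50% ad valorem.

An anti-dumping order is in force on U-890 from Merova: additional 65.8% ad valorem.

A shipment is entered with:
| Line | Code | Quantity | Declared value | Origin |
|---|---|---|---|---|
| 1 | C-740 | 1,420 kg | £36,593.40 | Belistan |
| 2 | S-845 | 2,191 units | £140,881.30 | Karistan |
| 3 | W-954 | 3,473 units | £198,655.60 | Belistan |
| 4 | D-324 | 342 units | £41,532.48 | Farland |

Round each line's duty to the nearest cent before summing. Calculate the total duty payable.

Line 1 (C-740, Belistan, 1,420 kg, £36,593.40):
Base rate for C-740 is 1%.
Origin Belistan qualifies under the Faristan–Belistan agreement and C-740 is covered: preferential rate Free applies instead.
The additional-duty order on C-740 targets Merova, not Belistan; it does not apply.
Duty = £36,593.40 × 0% = £0.00.
Line 2 (S-845, Karistan, 2,191 units, £140,881.30):
Base rate for S-845 is 2.5% + £1.64/unit.
Duty = £140,881.30 × 2.5% + 2,191 × £1.64 = £7,115.27.
Line 3 (W-954, Belistan, 3,473 units, £198,655.60):
Base rate for W-954 is 31.5%.
Origin Belistan qualifies under the Faristan–Belistan agreement and W-954 is covered: preferential rate Free applies instead.
Duty = £198,655.60 × 0% = £0.00.
Line 4 (D-324, Farland, 342 units, £41,532.48):
Base rate for D-324 is 4.5% + £1.00/unit.
Duty = £41,532.48 × 4.5% + 342 × £1.00 = £2,210.96.
Total = £0.00 + £7,115.27 + £0.00 + £2,210.96 = £9,326.23.

£9,326.23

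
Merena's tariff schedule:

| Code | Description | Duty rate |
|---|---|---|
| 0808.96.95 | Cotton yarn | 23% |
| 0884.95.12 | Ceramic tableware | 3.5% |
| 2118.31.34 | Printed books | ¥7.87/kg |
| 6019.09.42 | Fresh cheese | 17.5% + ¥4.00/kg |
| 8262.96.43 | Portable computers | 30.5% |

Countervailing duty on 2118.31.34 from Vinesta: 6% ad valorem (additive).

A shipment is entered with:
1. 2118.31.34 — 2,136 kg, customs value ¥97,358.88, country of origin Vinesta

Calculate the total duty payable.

Line 1 (2118.31.34, Vinesta, 2,136 kg, ¥97,358.88):
Base rate for 2118.31.34 is ¥7.87/kg.
Additional duty on 2118.31.34 from Vinesta: +6% ad valorem. Applied ad valorem rate = 6%.
Duty = ¥97,358.88 × 6% + 2,136 × ¥7.87 = ¥22,651.85.

¥22,651.85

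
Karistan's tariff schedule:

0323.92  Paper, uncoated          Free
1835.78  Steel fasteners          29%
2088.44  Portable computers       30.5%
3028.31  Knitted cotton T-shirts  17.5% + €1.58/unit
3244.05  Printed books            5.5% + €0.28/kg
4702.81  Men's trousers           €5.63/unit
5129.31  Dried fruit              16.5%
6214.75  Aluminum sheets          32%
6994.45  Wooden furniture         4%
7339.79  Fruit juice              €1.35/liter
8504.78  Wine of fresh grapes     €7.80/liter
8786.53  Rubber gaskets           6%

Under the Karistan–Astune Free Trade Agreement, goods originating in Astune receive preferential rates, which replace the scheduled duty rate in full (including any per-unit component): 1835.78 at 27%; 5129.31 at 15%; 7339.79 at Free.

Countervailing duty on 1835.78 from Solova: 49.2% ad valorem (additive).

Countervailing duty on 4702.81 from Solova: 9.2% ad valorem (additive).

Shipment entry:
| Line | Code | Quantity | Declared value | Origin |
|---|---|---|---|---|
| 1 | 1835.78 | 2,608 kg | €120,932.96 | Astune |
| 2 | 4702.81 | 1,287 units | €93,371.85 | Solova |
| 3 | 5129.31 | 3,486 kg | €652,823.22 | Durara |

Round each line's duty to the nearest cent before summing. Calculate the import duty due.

Line 1 (1835.78, Astune, 2,608 kg, €120,932.96):
Base rate for 1835.78 is 29%.
Origin Astune qualifies under the Karistan–Astune agreement and 1835.78 is covered: preferential rate 27% applies instead.
The additional-duty order on 1835.78 targets Solova, not Astune; it does not apply.
Duty = €120,932.96 × 27% = €32,651.90.
Line 2 (4702.81, Solova, 1,287 units, €93,371.85):
Base rate for 4702.81 is €5.63/unit.
Additional duty on 4702.81 from Solova: +9.2% ad valorem. Applied ad valorem rate = 9.2%.
Duty = €93,371.85 × 9.2% + 1,287 × €5.63 = €15,836.02.
Line 3 (5129.31, Durara, 3,486 kg, €652,823.22):
Base rate for 5129.31 is 16.5%.
5129.31 has an FTA preferential rate, but origin Durara is not Astune; base rate stands.
Duty = €652,823.22 × 16.5% = €107,715.83.
Total = €32,651.90 + €15,836.02 + €107,715.83 = €156,203.75.

€156,203.75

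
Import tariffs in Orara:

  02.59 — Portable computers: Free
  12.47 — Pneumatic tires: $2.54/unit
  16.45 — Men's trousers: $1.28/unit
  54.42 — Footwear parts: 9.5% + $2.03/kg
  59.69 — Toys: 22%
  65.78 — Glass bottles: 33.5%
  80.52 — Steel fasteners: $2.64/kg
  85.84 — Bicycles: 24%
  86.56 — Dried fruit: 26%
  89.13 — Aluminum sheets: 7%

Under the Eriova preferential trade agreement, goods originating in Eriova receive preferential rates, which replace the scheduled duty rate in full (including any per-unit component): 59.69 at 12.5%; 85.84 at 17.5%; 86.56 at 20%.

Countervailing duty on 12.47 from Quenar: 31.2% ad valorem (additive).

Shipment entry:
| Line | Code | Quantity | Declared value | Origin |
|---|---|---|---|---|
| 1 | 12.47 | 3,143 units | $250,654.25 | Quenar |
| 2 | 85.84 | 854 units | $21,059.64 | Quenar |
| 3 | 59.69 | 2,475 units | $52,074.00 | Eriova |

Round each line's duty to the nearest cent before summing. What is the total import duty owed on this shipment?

Line 1 (12.47, Quenar, 3,143 units, $250,654.25):
Base rate for 12.47 is $2.54/unit.
Additional duty on 12.47 from Quenar: +31.2% ad valorem. Applied ad valorem rate = 31.2%.
Duty = $250,654.25 × 31.2% + 3,143 × $2.54 = $86,187.35.
Line 2 (85.84, Quenar, 854 units, $21,059.64):
Base rate for 85.84 is 24%.
85.84 has an FTA preferential rate, but origin Quenar is not Eriova; base rate stands.
Duty = $21,059.64 × 24% = $5,054.31.
Line 3 (59.69, Eriova, 2,475 units, $52,074.00):
Base rate for 59.69 is 22%.
Origin Eriova qualifies under the Orara–Eriova agreement and 59.69 is covered: preferential rate 12.5% applies instead.
Duty = $52,074.00 × 12.5% = $6,509.25.
Total = $86,187.35 + $5,054.31 + $6,509.25 = $97,750.91.

$97,750.91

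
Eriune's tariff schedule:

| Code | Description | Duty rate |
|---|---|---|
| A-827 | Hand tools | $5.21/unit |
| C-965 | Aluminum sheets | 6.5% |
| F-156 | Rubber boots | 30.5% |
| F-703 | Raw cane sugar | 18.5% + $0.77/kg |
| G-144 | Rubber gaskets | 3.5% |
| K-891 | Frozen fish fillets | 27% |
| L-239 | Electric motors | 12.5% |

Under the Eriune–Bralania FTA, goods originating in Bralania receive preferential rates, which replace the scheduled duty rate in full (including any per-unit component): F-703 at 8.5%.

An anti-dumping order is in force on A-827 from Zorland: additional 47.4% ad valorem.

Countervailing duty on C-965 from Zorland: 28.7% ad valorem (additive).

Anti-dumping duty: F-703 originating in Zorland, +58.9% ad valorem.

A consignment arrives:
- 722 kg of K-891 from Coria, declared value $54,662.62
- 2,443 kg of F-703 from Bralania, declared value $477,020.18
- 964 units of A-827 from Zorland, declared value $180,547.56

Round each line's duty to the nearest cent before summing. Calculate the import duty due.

Line 1 (K-891, Coria, 722 kg, $54,662.62):
Base rate for K-891 is 27%.
Duty = $54,662.62 × 27% = $14,758.91.
Line 2 (F-703, Bralania, 2,443 kg, $477,020.18):
Base rate for F-703 is 18.5% + $0.77/kg.
Origin Bralania qualifies under the Eriune–Bralania agreement and F-703 is covered: preferential rate 8.5% applies instead.
The additional-duty order on F-703 targets Zorland, not Bralania; it does not apply.
Duty = $477,020.18 × 8.5% = $40,546.72.
Line 3 (A-827, Zorland, 964 units, $180,547.56):
Base rate for A-827 is $5.21/unit.
Additional duty on A-827 from Zorland: +47.4% ad valorem. Applied ad valorem rate = 47.4%.
Duty = $180,547.56 × 47.4% + 964 × $5.21 = $90,601.98.
Total = $14,758.91 + $40,546.72 + $90,601.98 = $145,907.61.

$145,907.61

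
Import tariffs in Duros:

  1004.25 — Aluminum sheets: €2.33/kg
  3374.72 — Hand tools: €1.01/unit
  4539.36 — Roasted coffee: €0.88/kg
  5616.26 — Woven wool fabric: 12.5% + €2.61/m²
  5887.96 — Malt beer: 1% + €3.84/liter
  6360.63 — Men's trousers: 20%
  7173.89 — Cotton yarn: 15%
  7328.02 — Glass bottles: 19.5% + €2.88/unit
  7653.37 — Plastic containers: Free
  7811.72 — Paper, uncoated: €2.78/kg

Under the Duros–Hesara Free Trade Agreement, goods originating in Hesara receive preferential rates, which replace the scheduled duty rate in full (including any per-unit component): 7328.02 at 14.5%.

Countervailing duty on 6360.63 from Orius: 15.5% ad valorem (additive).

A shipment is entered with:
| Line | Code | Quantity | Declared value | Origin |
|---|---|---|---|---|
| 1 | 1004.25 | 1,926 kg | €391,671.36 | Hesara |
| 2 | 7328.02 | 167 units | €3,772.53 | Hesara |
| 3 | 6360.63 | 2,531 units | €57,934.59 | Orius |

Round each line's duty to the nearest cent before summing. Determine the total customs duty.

Line 1 (1004.25, Hesara, 1,926 kg, €391,671.36):
Base rate for 1004.25 is €2.33/kg.
Origin Hesara is the FTA partner but 1004.25 is not on the preference list; base rate stands.
Duty = 1,926 × €2.33 = €4,487.58.
Line 2 (7328.02, Hesara, 167 units, €3,772.53):
Base rate for 7328.02 is 19.5% + €2.88/unit.
Origin Hesara qualifies under the Duros–Hesara agreement and 7328.02 is covered: preferential rate 14.5% applies instead.
Duty = €3,772.53 × 14.5% = €547.02.
Line 3 (6360.63, Orius, 2,531 units, €57,934.59):
Base rate for 6360.63 is 20%.
Additional duty on 6360.63 from Orius: +15.5%. Applied ad valorem rate: 20% + 15.5% = 35.5%.
Duty = €57,934.59 × 35.5% = €20,566.78.
Total = €4,487.58 + €547.02 + €20,566.78 = €25,601.38.

€25,601.38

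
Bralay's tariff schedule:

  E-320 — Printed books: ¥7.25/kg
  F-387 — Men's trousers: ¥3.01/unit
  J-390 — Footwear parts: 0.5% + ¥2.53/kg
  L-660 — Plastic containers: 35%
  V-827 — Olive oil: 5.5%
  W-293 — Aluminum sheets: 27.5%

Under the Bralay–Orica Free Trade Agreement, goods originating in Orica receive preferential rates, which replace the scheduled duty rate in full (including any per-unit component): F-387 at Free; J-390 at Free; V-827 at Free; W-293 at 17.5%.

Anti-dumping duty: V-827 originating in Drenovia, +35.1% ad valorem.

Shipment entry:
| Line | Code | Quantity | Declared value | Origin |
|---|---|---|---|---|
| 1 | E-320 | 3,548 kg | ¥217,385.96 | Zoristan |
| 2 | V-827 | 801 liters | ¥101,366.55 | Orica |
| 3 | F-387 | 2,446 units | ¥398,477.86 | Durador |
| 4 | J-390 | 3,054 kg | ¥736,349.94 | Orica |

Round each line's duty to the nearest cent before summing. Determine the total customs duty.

Line 1 (E-320, Zoristan, 3,548 kg, ¥217,385.96):
Base rate for E-320 is ¥7.25/kg.
Duty = 3,548 × ¥7.25 = ¥25,723.00.
Line 2 (V-827, Orica, 801 liters, ¥101,366.55):
Base rate for V-827 is 5.5%.
Origin Orica qualifies under the Bralay–Orica agreement and V-827 is covered: preferential rate Free applies instead.
The additional-duty order on V-827 targets Drenovia, not Orica; it does not apply.
Duty = ¥101,366.55 × 0% = ¥0.00.
Line 3 (F-387, Durador, 2,446 units, ¥398,477.86):
Base rate for F-387 is ¥3.01/unit.
F-387 has an FTA preferential rate, but origin Durador is not Orica; base rate stands.
Duty = 2,446 × ¥3.01 = ¥7,362.46.
Line 4 (J-390, Orica, 3,054 kg, ¥736,349.94):
Base rate for J-390 is 0.5% + ¥2.53/kg.
Origin Orica qualifies under the Bralay–Orica agreement and J-390 is covered: preferential rate Free applies instead.
Duty = ¥736,349.94 × 0% = ¥0.00.
Total = ¥25,723.00 + ¥0.00 + ¥7,362.46 + ¥0.00 = ¥33,085.46.

¥33,085.46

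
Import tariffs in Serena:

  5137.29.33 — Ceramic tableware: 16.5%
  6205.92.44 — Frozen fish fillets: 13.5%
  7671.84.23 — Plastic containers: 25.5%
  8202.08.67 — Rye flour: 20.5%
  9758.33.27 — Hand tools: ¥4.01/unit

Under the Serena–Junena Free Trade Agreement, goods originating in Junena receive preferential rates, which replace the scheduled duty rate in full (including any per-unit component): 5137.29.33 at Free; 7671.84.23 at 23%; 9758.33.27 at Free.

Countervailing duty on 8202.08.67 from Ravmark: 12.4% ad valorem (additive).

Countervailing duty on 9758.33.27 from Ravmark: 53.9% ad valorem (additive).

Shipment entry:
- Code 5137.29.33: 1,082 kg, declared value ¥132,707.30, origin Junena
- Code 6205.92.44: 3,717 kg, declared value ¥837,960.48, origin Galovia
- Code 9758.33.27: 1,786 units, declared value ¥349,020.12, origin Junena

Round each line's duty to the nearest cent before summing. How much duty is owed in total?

¥113,124.66

Line 1 (5137.29.33, Junena, 1,082 kg, ¥132,707.30):
Base rate for 5137.29.33 is 16.5%.
Origin Junena qualifies under the Serena–Junena agreement and 5137.29.33 is covered: preferential rate Free applies instead.
Duty = ¥132,707.30 × 0% = ¥0.00.
Line 2 (6205.92.44, Galovia, 3,717 kg, ¥837,960.48):
Base rate for 6205.92.44 is 13.5%.
Duty = ¥837,960.48 × 13.5% = ¥113,124.66.
Line 3 (9758.33.27, Junena, 1,786 units, ¥349,020.12):
Base rate for 9758.33.27 is ¥4.01/unit.
Origin Junena qualifies under the Serena–Junena agreement and 9758.33.27 is covered: preferential rate Free applies instead.
The additional-duty order on 9758.33.27 targets Ravmark, not Junena; it does not apply.
Duty = ¥349,020.12 × 0% = ¥0.00.
Total = ¥0.00 + ¥113,124.66 + ¥0.00 = ¥113,124.66.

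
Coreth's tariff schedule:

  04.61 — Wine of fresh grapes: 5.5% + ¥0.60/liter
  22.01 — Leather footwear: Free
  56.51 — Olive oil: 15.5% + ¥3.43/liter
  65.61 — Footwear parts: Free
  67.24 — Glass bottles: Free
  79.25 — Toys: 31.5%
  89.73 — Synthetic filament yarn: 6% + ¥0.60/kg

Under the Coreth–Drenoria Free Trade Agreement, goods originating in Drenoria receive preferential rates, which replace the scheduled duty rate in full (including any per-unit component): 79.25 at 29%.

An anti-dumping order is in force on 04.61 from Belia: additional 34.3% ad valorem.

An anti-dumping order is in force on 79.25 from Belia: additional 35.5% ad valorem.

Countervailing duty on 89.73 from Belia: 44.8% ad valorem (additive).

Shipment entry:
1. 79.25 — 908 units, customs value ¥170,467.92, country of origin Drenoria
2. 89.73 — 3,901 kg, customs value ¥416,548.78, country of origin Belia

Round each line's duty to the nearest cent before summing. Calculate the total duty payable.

Line 1 (79.25, Drenoria, 908 units, ¥170,467.92):
Base rate for 79.25 is 31.5%.
Origin Drenoria qualifies under the Coreth–Drenoria agreement and 79.25 is covered: preferential rate 29% applies instead.
The additional-duty order on 79.25 targets Belia, not Drenoria; it does not apply.
Duty = ¥170,467.92 × 29% = ¥49,435.70.
Line 2 (89.73, Belia, 3,901 kg, ¥416,548.78):
Base rate for 89.73 is 6% + ¥0.60/kg.
Additional duty on 89.73 from Belia: +44.8%. Applied ad valorem rate: 6% + 44.8% = 50.8%.
Duty = ¥416,548.78 × 50.8% + 3,901 × ¥0.60 = ¥213,947.38.
Total = ¥49,435.70 + ¥213,947.38 = ¥263,383.08.

¥263,383.08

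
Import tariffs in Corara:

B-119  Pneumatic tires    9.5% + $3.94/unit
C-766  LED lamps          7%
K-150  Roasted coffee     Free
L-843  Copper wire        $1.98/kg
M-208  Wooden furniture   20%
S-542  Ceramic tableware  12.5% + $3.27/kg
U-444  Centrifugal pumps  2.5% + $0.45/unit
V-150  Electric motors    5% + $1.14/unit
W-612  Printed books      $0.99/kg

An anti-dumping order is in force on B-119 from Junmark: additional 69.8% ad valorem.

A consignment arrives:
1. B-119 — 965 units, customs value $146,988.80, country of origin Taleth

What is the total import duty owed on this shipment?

$17,766.04

Line 1 (B-119, Taleth, 965 units, $146,988.80):
Base rate for B-119 is 9.5% + $3.94/unit.
The additional-duty order on B-119 targets Junmark, not Taleth; it does not apply.
Duty = $146,988.80 × 9.5% + 965 × $3.94 = $17,766.04.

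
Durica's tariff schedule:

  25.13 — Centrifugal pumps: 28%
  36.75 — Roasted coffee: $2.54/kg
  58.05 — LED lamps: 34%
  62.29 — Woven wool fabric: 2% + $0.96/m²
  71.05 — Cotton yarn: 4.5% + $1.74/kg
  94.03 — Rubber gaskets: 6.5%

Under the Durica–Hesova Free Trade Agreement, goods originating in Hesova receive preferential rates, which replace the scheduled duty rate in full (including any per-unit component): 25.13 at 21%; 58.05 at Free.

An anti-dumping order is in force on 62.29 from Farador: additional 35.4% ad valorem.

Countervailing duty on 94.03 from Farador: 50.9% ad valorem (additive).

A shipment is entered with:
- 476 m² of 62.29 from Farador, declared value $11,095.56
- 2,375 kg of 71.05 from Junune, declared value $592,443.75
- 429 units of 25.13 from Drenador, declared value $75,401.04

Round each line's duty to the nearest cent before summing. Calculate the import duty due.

Line 1 (62.29, Farador, 476 m², $11,095.56):
Base rate for 62.29 is 2% + $0.96/m².
Additional duty on 62.29 from Farador: +35.4%. Applied ad valorem rate: 2% + 35.4% = 37.4%.
Duty = $11,095.56 × 37.4% + 476 × $0.96 = $4,606.70.
Line 2 (71.05, Junune, 2,375 kg, $592,443.75):
Base rate for 71.05 is 4.5% + $1.74/kg.
Duty = $592,443.75 × 4.5% + 2,375 × $1.74 = $30,792.47.
Line 3 (25.13, Drenador, 429 units, $75,401.04):
Base rate for 25.13 is 28%.
25.13 has an FTA preferential rate, but origin Drenador is not Hesova; base rate stands.
Duty = $75,401.04 × 28% = $21,112.29.
Total = $4,606.70 + $30,792.47 + $21,112.29 = $56,511.46.

$56,511.46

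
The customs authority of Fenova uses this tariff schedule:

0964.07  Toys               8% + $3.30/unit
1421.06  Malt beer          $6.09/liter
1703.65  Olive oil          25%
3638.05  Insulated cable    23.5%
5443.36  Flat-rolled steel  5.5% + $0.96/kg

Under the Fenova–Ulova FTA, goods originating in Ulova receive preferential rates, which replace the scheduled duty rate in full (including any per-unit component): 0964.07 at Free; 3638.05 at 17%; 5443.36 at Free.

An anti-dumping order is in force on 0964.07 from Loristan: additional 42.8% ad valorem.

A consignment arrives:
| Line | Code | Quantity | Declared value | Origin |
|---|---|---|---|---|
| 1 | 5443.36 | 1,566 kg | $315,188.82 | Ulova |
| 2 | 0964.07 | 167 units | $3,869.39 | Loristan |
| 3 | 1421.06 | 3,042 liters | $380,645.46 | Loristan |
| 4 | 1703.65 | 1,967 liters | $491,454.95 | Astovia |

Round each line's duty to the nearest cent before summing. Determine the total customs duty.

Line 1 (5443.36, Ulova, 1,566 kg, $315,188.82):
Base rate for 5443.36 is 5.5% + $0.96/kg.
Origin Ulova qualifies under the Fenova–Ulova agreement and 5443.36 is covered: preferential rate Free applies instead.
Duty = $315,188.82 × 0% = $0.00.
Line 2 (0964.07, Loristan, 167 units, $3,869.39):
Base rate for 0964.07 is 8% + $3.30/unit.
0964.07 has an FTA preferential rate, but origin Loristan is not Ulova; base rate stands.
Additional duty on 0964.07 from Loristan: +42.8%. Applied ad valorem rate: 8% + 42.8% = 50.8%.
Duty = $3,869.39 × 50.8% + 167 × $3.30 = $2,516.75.
Line 3 (1421.06, Loristan, 3,042 liters, $380,645.46):
Base rate for 1421.06 is $6.09/liter.
Duty = 3,042 × $6.09 = $18,525.78.
Line 4 (1703.65, Astovia, 1,967 liters, $491,454.95):
Base rate for 1703.65 is 25%.
Duty = $491,454.95 × 25% = $122,863.74.
Total = $0.00 + $2,516.75 + $18,525.78 + $122,863.74 = $143,906.27.

$143,906.27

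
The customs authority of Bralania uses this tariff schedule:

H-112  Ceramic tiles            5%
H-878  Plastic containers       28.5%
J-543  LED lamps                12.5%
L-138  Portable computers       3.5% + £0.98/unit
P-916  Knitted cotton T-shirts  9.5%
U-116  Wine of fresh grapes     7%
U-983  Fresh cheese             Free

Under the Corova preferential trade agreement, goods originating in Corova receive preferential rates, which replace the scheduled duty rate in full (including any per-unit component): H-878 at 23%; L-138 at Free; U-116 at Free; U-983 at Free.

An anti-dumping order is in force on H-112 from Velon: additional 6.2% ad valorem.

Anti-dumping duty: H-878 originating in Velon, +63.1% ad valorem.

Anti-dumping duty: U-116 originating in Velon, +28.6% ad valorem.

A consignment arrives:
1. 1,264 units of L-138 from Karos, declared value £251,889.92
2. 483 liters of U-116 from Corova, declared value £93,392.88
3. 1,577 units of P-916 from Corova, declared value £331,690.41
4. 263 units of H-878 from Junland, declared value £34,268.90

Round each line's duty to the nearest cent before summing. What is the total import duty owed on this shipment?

£51,332.10

Line 1 (L-138, Karos, 1,264 units, £251,889.92):
Base rate for L-138 is 3.5% + £0.98/unit.
L-138 has an FTA preferential rate, but origin Karos is not Corova; base rate stands.
Duty = £251,889.92 × 3.5% + 1,264 × £0.98 = £10,054.87.
Line 2 (U-116, Corova, 483 liters, £93,392.88):
Base rate for U-116 is 7%.
Origin Corova qualifies under the Bralania–Corova agreement and U-116 is covered: preferential rate Free applies instead.
The additional-duty order on U-116 targets Velon, not Corova; it does not apply.
Duty = £93,392.88 × 0% = £0.00.
Line 3 (P-916, Corova, 1,577 units, £331,690.41):
Base rate for P-916 is 9.5%.
Origin Corova is the FTA partner but P-916 is not on the preference list; base rate stands.
Duty = £331,690.41 × 9.5% = £31,510.59.
Line 4 (H-878, Junland, 263 units, £34,268.90):
Base rate for H-878 is 28.5%.
H-878 has an FTA preferential rate, but origin Junland is not Corova; base rate stands.
The additional-duty order on H-878 targets Velon, not Junland; it does not apply.
Duty = £34,268.90 × 28.5% = £9,766.64.
Total = £10,054.87 + £0.00 + £31,510.59 + £9,766.64 = £51,332.10.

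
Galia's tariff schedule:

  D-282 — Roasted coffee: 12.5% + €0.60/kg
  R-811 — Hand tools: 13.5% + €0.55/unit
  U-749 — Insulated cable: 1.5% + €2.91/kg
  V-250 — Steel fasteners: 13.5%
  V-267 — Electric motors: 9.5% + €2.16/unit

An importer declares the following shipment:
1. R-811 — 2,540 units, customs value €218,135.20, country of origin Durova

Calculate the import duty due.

€30,845.25

Line 1 (R-811, Durova, 2,540 units, €218,135.20):
Base rate for R-811 is 13.5% + €0.55/unit.
Duty = €218,135.20 × 13.5% + 2,540 × €0.55 = €30,845.25.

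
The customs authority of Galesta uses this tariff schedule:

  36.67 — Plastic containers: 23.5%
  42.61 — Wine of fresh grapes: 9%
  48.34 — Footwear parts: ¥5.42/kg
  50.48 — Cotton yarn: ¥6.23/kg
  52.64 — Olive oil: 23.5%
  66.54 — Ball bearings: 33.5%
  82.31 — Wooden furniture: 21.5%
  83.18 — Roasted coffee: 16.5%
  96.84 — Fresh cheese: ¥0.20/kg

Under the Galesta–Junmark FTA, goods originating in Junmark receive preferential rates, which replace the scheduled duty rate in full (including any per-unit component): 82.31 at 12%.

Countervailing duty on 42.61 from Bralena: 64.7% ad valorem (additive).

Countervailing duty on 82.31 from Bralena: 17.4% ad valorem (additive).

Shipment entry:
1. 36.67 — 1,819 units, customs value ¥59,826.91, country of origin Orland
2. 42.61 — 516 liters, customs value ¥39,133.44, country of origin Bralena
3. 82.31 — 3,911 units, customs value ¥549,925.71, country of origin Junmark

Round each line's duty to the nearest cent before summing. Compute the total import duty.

Line 1 (36.67, Orland, 1,819 units, ¥59,826.91):
Base rate for 36.67 is 23.5%.
Duty = ¥59,826.91 × 23.5% = ¥14,059.32.
Line 2 (42.61, Bralena, 516 liters, ¥39,133.44):
Base rate for 42.61 is 9%.
Additional duty on 42.61 from Bralena: +64.7%. Applied ad valorem rate: 9% + 64.7% = 73.7%.
Duty = ¥39,133.44 × 73.7% = ¥28,841.35.
Line 3 (82.31, Junmark, 3,911 units, ¥549,925.71):
Base rate for 82.31 is 21.5%.
Origin Junmark qualifies under the Galesta–Junmark agreement and 82.31 is covered: preferential rate 12% applies instead.
The additional-duty order on 82.31 targets Bralena, not Junmark; it does not apply.
Duty = ¥549,925.71 × 12% = ¥65,991.09.
Total = ¥14,059.32 + ¥28,841.35 + ¥65,991.09 = ¥108,891.76.

¥108,891.76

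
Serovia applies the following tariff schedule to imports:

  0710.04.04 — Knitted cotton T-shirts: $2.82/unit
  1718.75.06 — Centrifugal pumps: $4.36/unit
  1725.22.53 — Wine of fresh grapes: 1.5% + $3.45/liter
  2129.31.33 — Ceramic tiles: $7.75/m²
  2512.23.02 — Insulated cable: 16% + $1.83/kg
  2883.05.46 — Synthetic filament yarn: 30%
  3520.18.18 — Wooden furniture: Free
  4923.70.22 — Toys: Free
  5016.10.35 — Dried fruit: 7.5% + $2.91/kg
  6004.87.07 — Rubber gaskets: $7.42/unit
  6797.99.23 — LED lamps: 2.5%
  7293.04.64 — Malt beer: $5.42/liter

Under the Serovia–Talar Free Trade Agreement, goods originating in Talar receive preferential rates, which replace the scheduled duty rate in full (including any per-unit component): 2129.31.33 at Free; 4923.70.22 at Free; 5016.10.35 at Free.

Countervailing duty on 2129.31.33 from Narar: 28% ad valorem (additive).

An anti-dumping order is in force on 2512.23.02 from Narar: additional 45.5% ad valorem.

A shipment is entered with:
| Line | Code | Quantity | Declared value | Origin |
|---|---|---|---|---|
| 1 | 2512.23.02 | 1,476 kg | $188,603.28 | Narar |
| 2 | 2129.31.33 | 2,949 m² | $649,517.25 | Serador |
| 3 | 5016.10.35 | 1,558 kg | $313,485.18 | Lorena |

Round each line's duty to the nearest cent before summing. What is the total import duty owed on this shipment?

Line 1 (2512.23.02, Narar, 1,476 kg, $188,603.28):
Base rate for 2512.23.02 is 16% + $1.83/kg.
Additional duty on 2512.23.02 from Narar: +45.5%. Applied ad valorem rate: 16% + 45.5% = 61.5%.
Duty = $188,603.28 × 61.5% + 1,476 × $1.83 = $118,692.10.
Line 2 (2129.31.33, Serador, 2,949 m², $649,517.25):
Base rate for 2129.31.33 is $7.75/m².
2129.31.33 has an FTA preferential rate, but origin Serador is not Talar; base rate stands.
The additional-duty order on 2129.31.33 targets Narar, not Serador; it does not apply.
Duty = 2,949 × $7.75 = $22,854.75.
Line 3 (5016.10.35, Lorena, 1,558 kg, $313,485.18):
Base rate for 5016.10.35 is 7.5% + $2.91/kg.
5016.10.35 has an FTA preferential rate, but origin Lorena is not Talar; base rate stands.
Duty = $313,485.18 × 7.5% + 1,558 × $2.91 = $28,045.17.
Total = $118,692.10 + $22,854.75 + $28,045.17 = $169,592.02.

$169,592.02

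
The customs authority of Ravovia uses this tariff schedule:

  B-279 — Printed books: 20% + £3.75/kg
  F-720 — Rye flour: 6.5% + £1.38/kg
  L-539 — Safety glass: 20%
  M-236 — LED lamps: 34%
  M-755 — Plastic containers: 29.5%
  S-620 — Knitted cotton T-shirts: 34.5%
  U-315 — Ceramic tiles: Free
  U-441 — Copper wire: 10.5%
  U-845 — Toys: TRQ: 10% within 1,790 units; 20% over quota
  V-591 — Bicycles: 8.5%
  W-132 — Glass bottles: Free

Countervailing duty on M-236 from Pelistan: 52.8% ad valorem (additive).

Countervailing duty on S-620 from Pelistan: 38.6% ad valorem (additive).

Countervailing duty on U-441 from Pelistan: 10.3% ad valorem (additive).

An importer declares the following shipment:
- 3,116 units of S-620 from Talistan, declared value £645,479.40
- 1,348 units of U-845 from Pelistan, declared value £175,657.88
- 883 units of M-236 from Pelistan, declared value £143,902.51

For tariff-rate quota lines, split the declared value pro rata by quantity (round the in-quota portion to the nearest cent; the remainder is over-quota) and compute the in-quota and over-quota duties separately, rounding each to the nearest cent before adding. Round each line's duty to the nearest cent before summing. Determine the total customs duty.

£365,163.56

Line 1 (S-620, Talistan, 3,116 units, £645,479.40):
Base rate for S-620 is 34.5%.
The additional-duty order on S-620 targets Pelistan, not Talistan; it does not apply.
Duty = £645,479.40 × 34.5% = £222,690.39.
Line 2 (U-845, Pelistan, 1,348 units, £175,657.88):
Code U-845 is under a tariff-rate quota (threshold 1,790 units). Quantity 1,348 units is within the quota, so the in-quota rate 10% applies to the full value.
Duty = £175,657.88 × 10% = £17,565.79.
Line 3 (M-236, Pelistan, 883 units, £143,902.51):
Base rate for M-236 is 34%.
Additional duty on M-236 from Pelistan: +52.8%. Applied ad valorem rate: 34% + 52.8% = 86.8%.
Duty = £143,902.51 × 86.8% = £124,907.38.
Total = £222,690.39 + £17,565.79 + £124,907.38 = £365,163.56.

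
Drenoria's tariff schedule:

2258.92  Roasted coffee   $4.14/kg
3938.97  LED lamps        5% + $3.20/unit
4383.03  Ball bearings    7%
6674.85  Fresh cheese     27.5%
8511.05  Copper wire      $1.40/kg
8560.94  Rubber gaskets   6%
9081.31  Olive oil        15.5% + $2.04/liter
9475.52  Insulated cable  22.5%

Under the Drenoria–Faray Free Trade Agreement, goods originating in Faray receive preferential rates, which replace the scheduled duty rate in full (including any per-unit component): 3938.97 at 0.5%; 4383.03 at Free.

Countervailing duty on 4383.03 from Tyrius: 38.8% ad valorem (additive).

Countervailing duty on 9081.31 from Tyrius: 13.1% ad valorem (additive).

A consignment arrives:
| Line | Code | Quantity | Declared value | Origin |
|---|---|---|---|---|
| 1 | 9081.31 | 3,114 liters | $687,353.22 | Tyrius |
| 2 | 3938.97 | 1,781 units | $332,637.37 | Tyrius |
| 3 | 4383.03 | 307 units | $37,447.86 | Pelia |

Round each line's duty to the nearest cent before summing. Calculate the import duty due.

$227,888.00

Line 1 (9081.31, Tyrius, 3,114 liters, $687,353.22):
Base rate for 9081.31 is 15.5% + $2.04/liter.
Additional duty on 9081.31 from Tyrius: +13.1%. Applied ad valorem rate: 15.5% + 13.1% = 28.6%.
Duty = $687,353.22 × 28.6% + 3,114 × $2.04 = $202,935.58.
Line 2 (3938.97, Tyrius, 1,781 units, $332,637.37):
Base rate for 3938.97 is 5% + $3.20/unit.
3938.97 has an FTA preferential rate, but origin Tyrius is not Faray; base rate stands.
Duty = $332,637.37 × 5% + 1,781 × $3.20 = $22,331.07.
Line 3 (4383.03, Pelia, 307 units, $37,447.86):
Base rate for 4383.03 is 7%.
4383.03 has an FTA preferential rate, but origin Pelia is not Faray; base rate stands.
The additional-duty order on 4383.03 targets Tyrius, not Pelia; it does not apply.
Duty = $37,447.86 × 7% = $2,621.35.
Total = $202,935.58 + $22,331.07 + $2,621.35 = $227,888.00.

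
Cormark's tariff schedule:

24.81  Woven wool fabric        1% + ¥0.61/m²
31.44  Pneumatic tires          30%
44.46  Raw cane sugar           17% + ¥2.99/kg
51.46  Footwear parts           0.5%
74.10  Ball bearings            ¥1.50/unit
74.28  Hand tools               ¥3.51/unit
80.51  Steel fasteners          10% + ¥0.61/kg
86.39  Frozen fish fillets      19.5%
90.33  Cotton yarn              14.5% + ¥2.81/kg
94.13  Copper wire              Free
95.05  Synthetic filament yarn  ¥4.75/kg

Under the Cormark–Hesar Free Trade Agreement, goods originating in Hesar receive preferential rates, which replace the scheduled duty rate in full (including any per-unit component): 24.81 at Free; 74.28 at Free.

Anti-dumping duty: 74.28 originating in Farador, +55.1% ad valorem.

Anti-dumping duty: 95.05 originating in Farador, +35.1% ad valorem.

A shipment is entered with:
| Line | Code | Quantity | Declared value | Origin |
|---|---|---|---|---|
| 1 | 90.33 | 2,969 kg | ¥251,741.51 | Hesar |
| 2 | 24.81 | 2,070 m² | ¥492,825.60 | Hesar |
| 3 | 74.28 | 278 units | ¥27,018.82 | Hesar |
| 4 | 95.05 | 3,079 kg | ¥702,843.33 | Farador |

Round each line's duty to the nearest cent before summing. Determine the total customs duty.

Line 1 (90.33, Hesar, 2,969 kg, ¥251,741.51):
Base rate for 90.33 is 14.5% + ¥2.81/kg.
Origin Hesar is the FTA partner but 90.33 is not on the preference list; base rate stands.
Duty = ¥251,741.51 × 14.5% + 2,969 × ¥2.81 = ¥44,845.41.
Line 2 (24.81, Hesar, 2,070 m², ¥492,825.60):
Base rate for 24.81 is 1% + ¥0.61/m².
Origin Hesar qualifies under the Cormark–Hesar agreement and 24.81 is covered: preferential rate Free applies instead.
Duty = ¥492,825.60 × 0% = ¥0.00.
Line 3 (74.28, Hesar, 278 units, ¥27,018.82):
Base rate for 74.28 is ¥3.51/unit.
Origin Hesar qualifies under the Cormark–Hesar agreement and 74.28 is covered: preferential rate Free applies instead.
The additional-duty order on 74.28 targets Farador, not Hesar; it does not apply.
Duty = ¥27,018.82 × 0% = ¥0.00.
Line 4 (95.05, Farador, 3,079 kg, ¥702,843.33):
Base rate for 95.05 is ¥4.75/kg.
Additional duty on 95.05 from Farador: +35.1% ad valorem. Applied ad valorem rate = 35.1%.
Duty = ¥702,843.33 × 35.1% + 3,079 × ¥4.75 = ¥261,323.26.
Total = ¥44,845.41 + ¥0.00 + ¥0.00 + ¥261,323.26 = ¥306,168.67.

¥306,168.67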